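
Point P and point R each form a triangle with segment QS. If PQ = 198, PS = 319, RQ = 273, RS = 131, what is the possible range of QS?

142 < QS < 404

From triangle PQS: |198 − 319| < QS < 198 + 319, i.e. 121 < QS < 517.
From triangle RQS: 142 < QS < 404.
Both must hold, so QS lies in the intersection.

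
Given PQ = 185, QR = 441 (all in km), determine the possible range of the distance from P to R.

By the triangle inequality, |185 − 441| ≤ PR ≤ 185 + 441.

256 ≤ PR ≤ 626 km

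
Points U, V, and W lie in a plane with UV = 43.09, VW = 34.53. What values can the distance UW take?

8.56 ≤ UW ≤ 77.62

By the triangle inequality, |43.09 − 34.53| ≤ UW ≤ 43.09 + 34.53.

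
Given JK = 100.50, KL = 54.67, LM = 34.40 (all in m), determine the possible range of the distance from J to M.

11.43 ≤ JM ≤ 189.57 m

The maximum is all hops collinear in one direction: 100.50 + 54.67 + 34.40 = 189.57.
The longest hop is 100.50; the others sum to 89.07. Folding the others back against it leaves at least 100.50 − 89.07 = 11.43.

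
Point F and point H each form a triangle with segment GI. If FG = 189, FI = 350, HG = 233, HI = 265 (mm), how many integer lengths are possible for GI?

From triangle FGI: 161 < GI < 539.
From triangle HGI: 32 < GI < 498.
Intersection: 161 < GI < 498, so integers 162 through 497: 336 values.

336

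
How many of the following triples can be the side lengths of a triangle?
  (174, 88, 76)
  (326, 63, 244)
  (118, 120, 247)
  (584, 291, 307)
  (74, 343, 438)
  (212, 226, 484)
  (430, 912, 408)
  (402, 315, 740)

(76,88,174): 76+88 ≤ 174 → not valid
(63,244,326): 63+244 ≤ 326 → not valid
(118,120,247): 118+120 ≤ 247 → not valid
(291,307,584): 291+307 > 584 → valid
(74,343,438): 74+343 ≤ 438 → not valid
(212,226,484): 212+226 ≤ 484 → not valid
(408,430,912): 408+430 ≤ 912 → not valid
(315,402,740): 315+402 ≤ 740 → not valid
1 of the 8 triples forms a triangle.

1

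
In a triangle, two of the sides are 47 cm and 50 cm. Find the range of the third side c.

3 < c < 97 (cm)

By the triangle inequality, c must be less than 47 + 50 = 97 and greater than |47 − 50| = 3.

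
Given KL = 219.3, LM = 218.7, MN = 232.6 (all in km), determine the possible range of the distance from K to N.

The maximum is all hops collinear in one direction: 219.3 + 218.7 + 232.6 = 670.6.
The longest hop is 232.6; the others sum to 438.0. Since 232.6 ≤ 438.0, the path can fold back on itself completely, so the minimum distance is 0.

0 ≤ KN ≤ 670.6 km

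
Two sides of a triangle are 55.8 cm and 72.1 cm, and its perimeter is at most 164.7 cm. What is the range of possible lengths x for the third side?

16.3 < x ≤ 36.8

Triangle inequality alone gives 16.3 < x < 127.9.
The perimeter condition gives x ≤ 164.7 − 55.8 − 72.1 = 36.8.
Intersecting the two: 16.3 < x ≤ 36.8.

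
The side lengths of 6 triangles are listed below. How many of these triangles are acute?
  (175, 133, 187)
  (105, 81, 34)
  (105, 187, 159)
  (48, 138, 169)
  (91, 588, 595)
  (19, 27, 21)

(175,133,187): 133²+175² = 48314 > 34969 = 187² → acute
(105,81,34): 34²+81² = 7717 < 11025 = 105² → obtuse
(105,187,159): 105²+159² = 36306 > 34969 = 187² → acute
(48,138,169): 48²+138² = 21348 < 28561 = 169² → obtuse
(91,588,595): 91²+588² = 354025 = 595² → right
(19,27,21): 19²+21² = 802 > 729 = 27² → acute
3 of the 6 are acute.

3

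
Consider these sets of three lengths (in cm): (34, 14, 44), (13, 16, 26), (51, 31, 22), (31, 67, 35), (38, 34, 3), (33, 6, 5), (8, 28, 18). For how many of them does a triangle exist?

3

(14,34,44): 14+34 > 44 → valid
(13,16,26): 13+16 > 26 → valid
(22,31,51): 22+31 > 51 → valid
(31,35,67): 31+35 ≤ 67 → not valid
(3,34,38): 3+34 ≤ 38 → not valid
(5,6,33): 5+6 ≤ 33 → not valid
(8,18,28): 8+18 ≤ 28 → not valid
3 of the 7 triples form a triangle.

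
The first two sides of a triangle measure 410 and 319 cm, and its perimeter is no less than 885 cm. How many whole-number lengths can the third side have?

573

Triangle inequality: 91 < x < 729. Perimeter ≥ 885 gives x ≥ 885 − 410 − 319 = 156.
So 156 ≤ x < 729; integers 156 through 728: 573 values.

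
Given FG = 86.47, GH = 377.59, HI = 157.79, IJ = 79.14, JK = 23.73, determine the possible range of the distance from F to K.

The maximum is all hops collinear in one direction: 86.47 + 377.59 + 157.79 + 79.14 + 23.73 = 724.72.
The longest hop is 377.59; the others sum to 347.13. Folding the others back against it leaves at least 377.59 − 347.13 = 30.46.

30.46 ≤ FK ≤ 724.72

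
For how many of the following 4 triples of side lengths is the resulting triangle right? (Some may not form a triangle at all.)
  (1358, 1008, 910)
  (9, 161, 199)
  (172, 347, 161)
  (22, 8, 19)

(1358,1008,910): 910²+1008² = 1844164 = 1358² → right
(9,161,199): 9+161 ≤ 199, not a triangle
(172,347,161): 161+172 ≤ 347, not a triangle
(22,8,19): 8²+19² = 425 < 484 = 22² → obtuse
1 of the 4 is right.

1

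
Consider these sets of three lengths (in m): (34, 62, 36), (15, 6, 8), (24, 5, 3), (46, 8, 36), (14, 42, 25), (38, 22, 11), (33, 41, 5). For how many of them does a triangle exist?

1

(34,36,62): 34+36 > 62 → valid
(6,8,15): 6+8 ≤ 15 → not valid
(3,5,24): 3+5 ≤ 24 → not valid
(8,36,46): 8+36 ≤ 46 → not valid
(14,25,42): 14+25 ≤ 42 → not valid
(11,22,38): 11+22 ≤ 38 → not valid
(5,33,41): 5+33 ≤ 41 → not valid
1 of the 7 triples forms a triangle.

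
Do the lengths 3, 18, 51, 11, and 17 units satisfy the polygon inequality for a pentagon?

For a pentagon, each side must be shorter than the sum of the others.
Here the longest side is 51, but the remaining 4 sides sum to only 49.

No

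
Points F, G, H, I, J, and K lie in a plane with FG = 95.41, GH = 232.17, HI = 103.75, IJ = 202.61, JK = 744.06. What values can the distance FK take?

110.12 ≤ FK ≤ 1378.00

The maximum is all hops collinear in one direction: 95.41 + 232.17 + 103.75 + 202.61 + 744.06 = 1378.00.
The longest hop is 744.06; the others sum to 633.94. Folding the others back against it leaves at least 744.06 − 633.94 = 110.12.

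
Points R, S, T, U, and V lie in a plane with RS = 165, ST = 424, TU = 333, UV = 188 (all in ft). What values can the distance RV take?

The maximum is all hops collinear in one direction: 165 + 424 + 333 + 188 = 1110.
The longest hop is 424; the others sum to 686. Since 424 ≤ 686, the path can fold back on itself completely, so the minimum distance is 0.

0 ≤ RV ≤ 1110 ft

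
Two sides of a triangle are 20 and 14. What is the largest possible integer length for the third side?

33

The third side must be strictly less than 20 + 14 = 34.
The largest integer below 34 is 33.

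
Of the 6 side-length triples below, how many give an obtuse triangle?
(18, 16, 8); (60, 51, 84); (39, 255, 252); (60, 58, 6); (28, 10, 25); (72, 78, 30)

4

(18,16,8): 8²+16² = 320 < 324 = 18² → obtuse
(60,51,84): 51²+60² = 6201 < 7056 = 84² → obtuse
(39,255,252): 39²+252² = 65025 = 255² → right
(60,58,6): 6²+58² = 3400 < 3600 = 60² → obtuse
(28,10,25): 10²+25² = 725 < 784 = 28² → obtuse
(72,78,30): 30²+72² = 6084 = 78² → right
4 of the 6 are obtuse.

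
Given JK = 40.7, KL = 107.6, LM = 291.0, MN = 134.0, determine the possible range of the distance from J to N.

8.7 ≤ JN ≤ 573.3

The maximum is all hops collinear in one direction: 40.7 + 107.6 + 291.0 + 134.0 = 573.3.
The longest hop is 291.0; the others sum to 282.3. Folding the others back against it leaves at least 291.0 − 282.3 = 8.7.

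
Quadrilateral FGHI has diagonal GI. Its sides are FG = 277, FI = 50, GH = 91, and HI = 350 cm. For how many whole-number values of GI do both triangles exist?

From triangle FGI: 227 < GI < 327.
From triangle HGI: 259 < GI < 441.
Intersection: 259 < GI < 327, so integers 260 through 326: 67 values.

67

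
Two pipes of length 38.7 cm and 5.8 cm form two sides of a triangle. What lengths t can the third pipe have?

32.9 < t < 44.5

By the triangle inequality, t must be less than 38.7 + 5.8 = 44.5 and greater than |38.7 − 5.8| = 32.9.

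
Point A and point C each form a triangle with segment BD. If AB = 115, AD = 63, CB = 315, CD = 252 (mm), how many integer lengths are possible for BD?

114

From triangle ABD: 52 < BD < 178.
From triangle CBD: 63 < BD < 567.
Intersection: 63 < BD < 178, so integers 64 through 177: 114 values.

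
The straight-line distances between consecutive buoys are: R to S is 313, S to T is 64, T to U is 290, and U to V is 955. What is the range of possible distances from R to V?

The maximum is all hops collinear in one direction: 313 + 64 + 290 + 955 = 1622.
The longest hop is 955; the others sum to 667. Folding the others back against it leaves at least 955 − 667 = 288.

288 ≤ RV ≤ 1622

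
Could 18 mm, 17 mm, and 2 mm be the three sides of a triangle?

Yes

The longest side is 18, and the other two sum to 19.
Since 19 > 18, the triangle inequality holds.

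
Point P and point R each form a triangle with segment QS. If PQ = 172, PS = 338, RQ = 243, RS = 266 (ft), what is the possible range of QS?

From triangle PQS: |172 − 338| < QS < 172 + 338, i.e. 166 < QS < 510.
From triangle RQS: 23 < QS < 509.
Both must hold, so QS lies in the intersection.

166 < QS < 509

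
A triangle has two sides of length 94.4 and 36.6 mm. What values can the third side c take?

57.8 < c < 131.0 (mm)

By the triangle inequality, c must be less than 94.4 + 36.6 = 131.0 and greater than |94.4 − 36.6| = 57.8.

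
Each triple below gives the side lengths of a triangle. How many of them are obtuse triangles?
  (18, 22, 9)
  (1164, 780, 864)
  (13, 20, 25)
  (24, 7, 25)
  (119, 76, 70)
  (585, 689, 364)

3

(18,22,9): 9²+18² = 405 < 484 = 22² → obtuse
(1164,780,864): 780²+864² = 1354896 = 1164² → right
(13,20,25): 13²+20² = 569 < 625 = 25² → obtuse
(24,7,25): 7²+24² = 625 = 25² → right
(119,76,70): 70²+76² = 10676 < 14161 = 119² → obtuse
(585,689,364): 364²+585² = 474721 = 689² → right
3 of the 6 are obtuse.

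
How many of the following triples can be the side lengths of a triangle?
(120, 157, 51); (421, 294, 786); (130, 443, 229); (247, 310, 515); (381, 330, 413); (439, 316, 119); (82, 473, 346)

3

(51,120,157): 51+120 > 157 → valid
(294,421,786): 294+421 ≤ 786 → not valid
(130,229,443): 130+229 ≤ 443 → not valid
(247,310,515): 247+310 > 515 → valid
(330,381,413): 330+381 > 413 → valid
(119,316,439): 119+316 ≤ 439 → not valid
(82,346,473): 82+346 ≤ 473 → not valid
3 of the 7 triples form a triangle.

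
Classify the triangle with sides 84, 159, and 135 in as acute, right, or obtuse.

Compare the square of the longest side to the sum of squares of the other two: 84² + 135² = 25281 = 159².

right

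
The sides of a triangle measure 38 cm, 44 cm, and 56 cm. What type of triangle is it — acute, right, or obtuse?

acute

Compare the square of the longest side to the sum of squares of the other two: 38² + 44² = 3380 > 3136 = 56².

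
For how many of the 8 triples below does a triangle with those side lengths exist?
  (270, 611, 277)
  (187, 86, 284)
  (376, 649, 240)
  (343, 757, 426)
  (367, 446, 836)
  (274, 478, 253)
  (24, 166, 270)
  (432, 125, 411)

(270,277,611): 270+277 ≤ 611 → not valid
(86,187,284): 86+187 ≤ 284 → not valid
(240,376,649): 240+376 ≤ 649 → not valid
(343,426,757): 343+426 > 757 → valid
(367,446,836): 367+446 ≤ 836 → not valid
(253,274,478): 253+274 > 478 → valid
(24,166,270): 24+166 ≤ 270 → not valid
(125,411,432): 125+411 > 432 → valid
3 of the 8 triples form a triangle.

3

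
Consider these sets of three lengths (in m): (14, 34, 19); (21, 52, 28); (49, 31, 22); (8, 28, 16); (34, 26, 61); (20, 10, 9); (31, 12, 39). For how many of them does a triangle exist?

(14,19,34): 14+19 ≤ 34 → not valid
(21,28,52): 21+28 ≤ 52 → not valid
(22,31,49): 22+31 > 49 → valid
(8,16,28): 8+16 ≤ 28 → not valid
(26,34,61): 26+34 ≤ 61 → not valid
(9,10,20): 9+10 ≤ 20 → not valid
(12,31,39): 12+31 > 39 → valid
2 of the 7 triples form a triangle.

2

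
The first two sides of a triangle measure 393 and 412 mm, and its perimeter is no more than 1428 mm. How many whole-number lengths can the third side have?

Triangle inequality: 19 < x < 805. Perimeter ≤ 1428 gives x ≤ 1428 − 393 − 412 = 623.
So 19 < x ≤ 623; integers 20 through 623: 604 values.

604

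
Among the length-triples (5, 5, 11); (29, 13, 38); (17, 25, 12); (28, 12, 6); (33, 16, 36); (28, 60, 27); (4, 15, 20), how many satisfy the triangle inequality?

(5,5,11): 5+5 ≤ 11 → not valid
(13,29,38): 13+29 > 38 → valid
(12,17,25): 12+17 > 25 → valid
(6,12,28): 6+12 ≤ 28 → not valid
(16,33,36): 16+33 > 36 → valid
(27,28,60): 27+28 ≤ 60 → not valid
(4,15,20): 4+15 ≤ 20 → not valid
3 of the 7 triples form a triangle.

3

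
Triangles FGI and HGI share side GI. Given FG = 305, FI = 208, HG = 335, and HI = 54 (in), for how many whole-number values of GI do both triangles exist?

From triangle FGI: 97 < GI < 513.
From triangle HGI: 281 < GI < 389.
Intersection: 281 < GI < 389, so integers 282 through 388: 107 values.

107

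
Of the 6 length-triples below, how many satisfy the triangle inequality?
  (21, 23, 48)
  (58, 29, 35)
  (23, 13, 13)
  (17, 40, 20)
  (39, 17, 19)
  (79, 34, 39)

2

(21,23,48): 21+23 ≤ 48 → not valid
(29,35,58): 29+35 > 58 → valid
(13,13,23): 13+13 > 23 → valid
(17,20,40): 17+20 ≤ 40 → not valid
(17,19,39): 17+19 ≤ 39 → not valid
(34,39,79): 34+39 ≤ 79 → not valid
2 of the 6 triples form a triangle.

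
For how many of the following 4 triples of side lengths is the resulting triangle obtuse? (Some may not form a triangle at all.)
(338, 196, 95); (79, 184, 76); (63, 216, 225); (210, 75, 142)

(338,196,95): 95+196 ≤ 338, not a triangle
(79,184,76): 76+79 ≤ 184, not a triangle
(63,216,225): 63²+216² = 50625 = 225² → right
(210,75,142): 75²+142² = 25789 < 44100 = 210² → obtuse
1 of the 4 is obtuse.

1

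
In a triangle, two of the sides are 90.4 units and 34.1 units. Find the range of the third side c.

By the triangle inequality, c must be less than 90.4 + 34.1 = 124.5 and greater than |90.4 − 34.1| = 56.3.

56.3 < c < 124.5 (units)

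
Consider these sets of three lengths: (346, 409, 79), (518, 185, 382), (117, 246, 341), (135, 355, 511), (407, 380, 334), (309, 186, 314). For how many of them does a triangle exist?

5

(79,346,409): 79+346 > 409 → valid
(185,382,518): 185+382 > 518 → valid
(117,246,341): 117+246 > 341 → valid
(135,355,511): 135+355 ≤ 511 → not valid
(334,380,407): 334+380 > 407 → valid
(186,309,314): 186+309 > 314 → valid
5 of the 6 triples form a triangle.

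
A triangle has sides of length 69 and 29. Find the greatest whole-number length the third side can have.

97

The third side must be strictly less than 69 + 29 = 98.
The largest integer below 98 is 97.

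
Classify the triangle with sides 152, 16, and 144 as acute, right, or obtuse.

Compare the square of the longest side to the sum of squares of the other two: 16² + 144² = 20992 < 23104 = 152².

obtuse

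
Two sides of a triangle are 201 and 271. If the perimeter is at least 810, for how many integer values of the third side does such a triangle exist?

Triangle inequality: 70 < x < 472. Perimeter ≥ 810 gives x ≥ 810 − 201 − 271 = 338.
So 338 ≤ x < 472; integers 338 through 471: 134 values.

134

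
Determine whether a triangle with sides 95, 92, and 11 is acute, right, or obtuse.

obtuse

Compare the square of the longest side to the sum of squares of the other two: 11² + 92² = 8585 < 9025 = 95².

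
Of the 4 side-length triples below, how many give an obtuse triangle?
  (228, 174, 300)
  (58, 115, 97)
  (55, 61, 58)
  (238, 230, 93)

2

(228,174,300): 174²+228² = 82260 < 90000 = 300² → obtuse
(58,115,97): 58²+97² = 12773 < 13225 = 115² → obtuse
(55,61,58): 55²+58² = 6389 > 3721 = 61² → acute
(238,230,93): 93²+230² = 61549 > 56644 = 238² → acute
2 of the 4 are obtuse.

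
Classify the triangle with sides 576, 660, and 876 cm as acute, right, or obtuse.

right

Compare the square of the longest side to the sum of squares of the other two: 576² + 660² = 767376 = 876².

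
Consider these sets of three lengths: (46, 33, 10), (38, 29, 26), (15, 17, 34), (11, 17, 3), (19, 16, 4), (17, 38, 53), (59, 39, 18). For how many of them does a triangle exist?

3

(10,33,46): 10+33 ≤ 46 → not valid
(26,29,38): 26+29 > 38 → valid
(15,17,34): 15+17 ≤ 34 → not valid
(3,11,17): 3+11 ≤ 17 → not valid
(4,16,19): 4+16 > 19 → valid
(17,38,53): 17+38 > 53 → valid
(18,39,59): 18+39 ≤ 59 → not valid
3 of the 7 triples form a triangle.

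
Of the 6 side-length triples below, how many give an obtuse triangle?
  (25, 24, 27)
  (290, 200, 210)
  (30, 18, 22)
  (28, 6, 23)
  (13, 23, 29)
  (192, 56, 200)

3

(25,24,27): 24²+25² = 1201 > 729 = 27² → acute
(290,200,210): 200²+210² = 84100 = 290² → right
(30,18,22): 18²+22² = 808 < 900 = 30² → obtuse
(28,6,23): 6²+23² = 565 < 784 = 28² → obtuse
(13,23,29): 13²+23² = 698 < 841 = 29² → obtuse
(192,56,200): 56²+192² = 40000 = 200² → right
3 of the 6 are obtuse.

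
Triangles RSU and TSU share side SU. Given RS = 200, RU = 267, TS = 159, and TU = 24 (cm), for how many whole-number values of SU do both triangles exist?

47

From triangle RSU: 67 < SU < 467.
From triangle TSU: 135 < SU < 183.
Intersection: 135 < SU < 183, so integers 136 through 182: 47 values.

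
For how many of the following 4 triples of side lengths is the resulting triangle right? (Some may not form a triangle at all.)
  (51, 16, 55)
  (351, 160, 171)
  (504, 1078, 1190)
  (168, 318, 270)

(51,16,55): 16²+51² = 2857 < 3025 = 55² → obtuse
(351,160,171): 160+171 ≤ 351, not a triangle
(504,1078,1190): 504²+1078² = 1416100 = 1190² → right
(168,318,270): 168²+270² = 101124 = 318² → right
2 of the 4 are right.

2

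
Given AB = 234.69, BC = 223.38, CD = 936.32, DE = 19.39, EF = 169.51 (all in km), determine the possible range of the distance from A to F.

The maximum is all hops collinear in one direction: 234.69 + 223.38 + 936.32 + 19.39 + 169.51 = 1583.29.
The longest hop is 936.32; the others sum to 646.97. Folding the others back against it leaves at least 936.32 − 646.97 = 289.35.

289.35 ≤ AF ≤ 1583.29 km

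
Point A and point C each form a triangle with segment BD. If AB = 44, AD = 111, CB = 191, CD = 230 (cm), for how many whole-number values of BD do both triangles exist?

From triangle ABD: 67 < BD < 155.
From triangle CBD: 39 < BD < 421.
Intersection: 67 < BD < 155, so integers 68 through 154: 87 values.

87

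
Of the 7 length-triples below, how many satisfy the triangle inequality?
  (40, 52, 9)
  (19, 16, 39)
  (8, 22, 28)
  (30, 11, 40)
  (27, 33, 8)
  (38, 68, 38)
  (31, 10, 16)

4

(9,40,52): 9+40 ≤ 52 → not valid
(16,19,39): 16+19 ≤ 39 → not valid
(8,22,28): 8+22 > 28 → valid
(11,30,40): 11+30 > 40 → valid
(8,27,33): 8+27 > 33 → valid
(38,38,68): 38+38 > 68 → valid
(10,16,31): 10+16 ≤ 31 → not valid
4 of the 7 triples form a triangle.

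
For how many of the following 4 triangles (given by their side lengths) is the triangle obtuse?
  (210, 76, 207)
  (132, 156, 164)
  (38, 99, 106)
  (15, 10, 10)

(210,76,207): 76²+207² = 48625 > 44100 = 210² → acute
(132,156,164): 132²+156² = 41760 > 26896 = 164² → acute
(38,99,106): 38²+99² = 11245 > 11236 = 106² → acute
(15,10,10): 10²+10² = 200 < 225 = 15² → obtuse
1 of the 4 is obtuse.

1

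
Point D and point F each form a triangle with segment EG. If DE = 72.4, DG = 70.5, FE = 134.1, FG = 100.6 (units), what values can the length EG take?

From triangle DEG: |72.4 − 70.5| < EG < 72.4 + 70.5, i.e. 1.9 < EG < 142.9.
From triangle FEG: 33.5 < EG < 234.7.
Both must hold, so EG lies in the intersection.

33.5 < EG < 142.9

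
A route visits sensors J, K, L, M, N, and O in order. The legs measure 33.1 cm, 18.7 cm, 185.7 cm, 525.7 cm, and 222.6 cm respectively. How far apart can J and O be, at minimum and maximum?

The maximum is all hops collinear in one direction: 33.1 + 18.7 + 185.7 + 525.7 + 222.6 = 985.8.
The longest hop is 525.7; the others sum to 460.1. Folding the others back against it leaves at least 525.7 − 460.1 = 65.6.

65.6 ≤ JO ≤ 985.8 cm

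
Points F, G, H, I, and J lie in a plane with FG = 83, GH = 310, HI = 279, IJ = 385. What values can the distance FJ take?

0 ≤ FJ ≤ 1057

The maximum is all hops collinear in one direction: 83 + 310 + 279 + 385 = 1057.
The longest hop is 385; the others sum to 672. Since 385 ≤ 672, the path can fold back on itself completely, so the minimum distance is 0.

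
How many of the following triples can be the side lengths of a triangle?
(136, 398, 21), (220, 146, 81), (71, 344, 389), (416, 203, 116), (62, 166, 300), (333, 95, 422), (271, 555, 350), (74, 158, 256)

(21,136,398): 21+136 ≤ 398 → not valid
(81,146,220): 81+146 > 220 → valid
(71,344,389): 71+344 > 389 → valid
(116,203,416): 116+203 ≤ 416 → not valid
(62,166,300): 62+166 ≤ 300 → not valid
(95,333,422): 95+333 > 422 → valid
(271,350,555): 271+350 > 555 → valid
(74,158,256): 74+158 ≤ 256 → not valid
4 of the 8 triples form a triangle.

4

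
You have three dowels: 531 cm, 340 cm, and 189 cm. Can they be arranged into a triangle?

The longest side is 531, but the other two sum to only 529.
529 < 531, so the triangle inequality fails.

No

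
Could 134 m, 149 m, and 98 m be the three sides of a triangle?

Yes

The longest side is 149, and the other two sum to 232.
Since 232 > 149, the triangle inequality holds.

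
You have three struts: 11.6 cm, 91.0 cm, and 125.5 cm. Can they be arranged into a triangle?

No

The longest side is 125.5, but the other two sum to only 102.6.
102.6 < 125.5, so the triangle inequality fails.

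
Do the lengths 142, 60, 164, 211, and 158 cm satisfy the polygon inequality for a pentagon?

Yes

A pentagon exists iff every side is shorter than the sum of the others — equivalently, the longest side is less than the sum of the rest.
Longest side 211 < 524 (sum of the remaining 4), so yes.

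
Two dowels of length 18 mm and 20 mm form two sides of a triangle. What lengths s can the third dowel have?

By the triangle inequality, s must be less than 18 + 20 = 38 and greater than |18 − 20| = 2.

2 < s < 38 (mm)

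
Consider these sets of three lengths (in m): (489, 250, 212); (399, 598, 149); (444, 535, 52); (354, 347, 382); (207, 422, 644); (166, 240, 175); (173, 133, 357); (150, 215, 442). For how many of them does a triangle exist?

(212,250,489): 212+250 ≤ 489 → not valid
(149,399,598): 149+399 ≤ 598 → not valid
(52,444,535): 52+444 ≤ 535 → not valid
(347,354,382): 347+354 > 382 → valid
(207,422,644): 207+422 ≤ 644 → not valid
(166,175,240): 166+175 > 240 → valid
(133,173,357): 133+173 ≤ 357 → not valid
(150,215,442): 150+215 ≤ 442 → not valid
2 of the 8 triples form a triangle.

2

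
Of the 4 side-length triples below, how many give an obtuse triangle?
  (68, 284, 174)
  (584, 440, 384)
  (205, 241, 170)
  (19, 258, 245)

1

(68,284,174): 68+174 ≤ 284, not a triangle
(584,440,384): 384²+440² = 341056 = 584² → right
(205,241,170): 170²+205² = 70925 > 58081 = 241² → acute
(19,258,245): 19²+245² = 60386 < 66564 = 258² → obtuse
1 of the 4 is obtuse.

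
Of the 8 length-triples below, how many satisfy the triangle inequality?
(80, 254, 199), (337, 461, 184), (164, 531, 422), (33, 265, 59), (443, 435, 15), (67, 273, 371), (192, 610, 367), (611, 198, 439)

5

(80,199,254): 80+199 > 254 → valid
(184,337,461): 184+337 > 461 → valid
(164,422,531): 164+422 > 531 → valid
(33,59,265): 33+59 ≤ 265 → not valid
(15,435,443): 15+435 > 443 → valid
(67,273,371): 67+273 ≤ 371 → not valid
(192,367,610): 192+367 ≤ 610 → not valid
(198,439,611): 198+439 > 611 → valid
5 of the 8 triples form a triangle.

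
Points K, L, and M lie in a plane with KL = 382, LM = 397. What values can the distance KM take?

15 ≤ KM ≤ 779

By the triangle inequality, |382 − 397| ≤ KM ≤ 382 + 397.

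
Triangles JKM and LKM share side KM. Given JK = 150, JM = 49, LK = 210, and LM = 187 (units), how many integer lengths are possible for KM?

From triangle JKM: 101 < KM < 199.
From triangle LKM: 23 < KM < 397.
Intersection: 101 < KM < 199, so integers 102 through 198: 97 values.

97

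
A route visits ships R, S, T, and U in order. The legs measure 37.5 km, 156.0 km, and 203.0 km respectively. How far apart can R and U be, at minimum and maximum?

9.5 ≤ RU ≤ 396.5 km

The maximum is all hops collinear in one direction: 37.5 + 156.0 + 203.0 = 396.5.
The longest hop is 203.0; the others sum to 193.5. Folding the others back against it leaves at least 203.0 − 193.5 = 9.5.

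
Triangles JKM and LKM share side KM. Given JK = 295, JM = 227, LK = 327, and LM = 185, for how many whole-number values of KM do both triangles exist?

From triangle JKM: 68 < KM < 522.
From triangle LKM: 142 < KM < 512.
Intersection: 142 < KM < 512, so integers 143 through 511: 369 values.

369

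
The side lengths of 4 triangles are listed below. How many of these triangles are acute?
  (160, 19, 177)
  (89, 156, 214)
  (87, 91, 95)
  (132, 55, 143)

1

(160,19,177): 19²+160² = 25961 < 31329 = 177² → obtuse
(89,156,214): 89²+156² = 32257 < 45796 = 214² → obtuse
(87,91,95): 87²+91² = 15850 > 9025 = 95² → acute
(132,55,143): 55²+132² = 20449 = 143² → right
1 of the 4 is acute.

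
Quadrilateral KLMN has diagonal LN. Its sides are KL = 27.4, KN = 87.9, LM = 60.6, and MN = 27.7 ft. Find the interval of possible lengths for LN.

From triangle KLN: |27.4 − 87.9| < LN < 27.4 + 87.9, i.e. 60.5 < LN < 115.3.
From triangle MLN: 32.9 < LN < 88.3.
Both must hold, so LN lies in the intersection.

60.5 < LN < 88.3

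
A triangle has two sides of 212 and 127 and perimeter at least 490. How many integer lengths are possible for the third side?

Triangle inequality: 85 < x < 339. Perimeter ≥ 490 gives x ≥ 490 − 212 − 127 = 151.
So 151 ≤ x < 339; integers 151 through 338: 188 values.

188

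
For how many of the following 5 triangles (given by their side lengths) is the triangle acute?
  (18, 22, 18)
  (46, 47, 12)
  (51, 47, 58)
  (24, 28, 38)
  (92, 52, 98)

(18,22,18): 18²+18² = 648 > 484 = 22² → acute
(46,47,12): 12²+46² = 2260 > 2209 = 47² → acute
(51,47,58): 47²+51² = 4810 > 3364 = 58² → acute
(24,28,38): 24²+28² = 1360 < 1444 = 38² → obtuse
(92,52,98): 52²+92² = 11168 > 9604 = 98² → acute
4 of the 5 are acute.

4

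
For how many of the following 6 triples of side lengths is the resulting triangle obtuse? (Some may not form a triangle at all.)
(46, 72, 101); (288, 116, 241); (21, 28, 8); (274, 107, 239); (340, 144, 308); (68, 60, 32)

4

(46,72,101): 46²+72² = 7300 < 10201 = 101² → obtuse
(288,116,241): 116²+241² = 71537 < 82944 = 288² → obtuse
(21,28,8): 8²+21² = 505 < 784 = 28² → obtuse
(274,107,239): 107²+239² = 68570 < 75076 = 274² → obtuse
(340,144,308): 144²+308² = 115600 = 340² → right
(68,60,32): 32²+60² = 4624 = 68² → right
4 of the 6 are obtuse.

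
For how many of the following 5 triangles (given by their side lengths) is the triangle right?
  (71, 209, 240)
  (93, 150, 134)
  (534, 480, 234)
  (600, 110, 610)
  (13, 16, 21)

(71,209,240): 71²+209² = 48722 < 57600 = 240² → obtuse
(93,150,134): 93²+134² = 26605 > 22500 = 150² → acute
(534,480,234): 234²+480² = 285156 = 534² → right
(600,110,610): 110²+600² = 372100 = 610² → right
(13,16,21): 13²+16² = 425 < 441 = 21² → obtuse
2 of the 5 are right.

2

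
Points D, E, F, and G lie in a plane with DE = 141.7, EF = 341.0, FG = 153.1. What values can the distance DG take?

46.2 ≤ DG ≤ 635.8

The maximum is all hops collinear in one direction: 141.7 + 341.0 + 153.1 = 635.8.
The longest hop is 341.0; the others sum to 294.8. Folding the others back against it leaves at least 341.0 − 294.8 = 46.2.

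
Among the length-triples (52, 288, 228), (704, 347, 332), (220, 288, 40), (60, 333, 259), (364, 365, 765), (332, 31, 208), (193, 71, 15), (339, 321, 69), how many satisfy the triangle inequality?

1

(52,228,288): 52+228 ≤ 288 → not valid
(332,347,704): 332+347 ≤ 704 → not valid
(40,220,288): 40+220 ≤ 288 → not valid
(60,259,333): 60+259 ≤ 333 → not valid
(364,365,765): 364+365 ≤ 765 → not valid
(31,208,332): 31+208 ≤ 332 → not valid
(15,71,193): 15+71 ≤ 193 → not valid
(69,321,339): 69+321 > 339 → valid
1 of the 8 triples forms a triangle.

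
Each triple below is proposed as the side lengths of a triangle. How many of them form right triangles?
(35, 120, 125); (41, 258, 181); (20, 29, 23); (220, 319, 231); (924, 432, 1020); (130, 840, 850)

4

(35,120,125): 35²+120² = 15625 = 125² → right
(41,258,181): 41+181 ≤ 258, not a triangle
(20,29,23): 20²+23² = 929 > 841 = 29² → acute
(220,319,231): 220²+231² = 101761 = 319² → right
(924,432,1020): 432²+924² = 1040400 = 1020² → right
(130,840,850): 130²+840² = 722500 = 850² → right
4 of the 6 are right.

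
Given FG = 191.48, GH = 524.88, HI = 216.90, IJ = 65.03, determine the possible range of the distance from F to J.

51.47 ≤ FJ ≤ 998.29

The maximum is all hops collinear in one direction: 191.48 + 524.88 + 216.90 + 65.03 = 998.29.
The longest hop is 524.88; the others sum to 473.41. Folding the others back against it leaves at least 524.88 − 473.41 = 51.47.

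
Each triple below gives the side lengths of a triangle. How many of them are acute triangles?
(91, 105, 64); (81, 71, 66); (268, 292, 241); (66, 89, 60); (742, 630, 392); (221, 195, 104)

(91,105,64): 64²+91² = 12377 > 11025 = 105² → acute
(81,71,66): 66²+71² = 9397 > 6561 = 81² → acute
(268,292,241): 241²+268² = 129905 > 85264 = 292² → acute
(66,89,60): 60²+66² = 7956 > 7921 = 89² → acute
(742,630,392): 392²+630² = 550564 = 742² → right
(221,195,104): 104²+195² = 48841 = 221² → right
4 of the 6 are acute.

4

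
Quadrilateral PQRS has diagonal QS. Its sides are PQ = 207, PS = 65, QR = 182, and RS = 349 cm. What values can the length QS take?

From triangle PQS: |207 − 65| < QS < 207 + 65, i.e. 142 < QS < 272.
From triangle RQS: 167 < QS < 531.
Both must hold, so QS lies in the intersection.

167 < QS < 272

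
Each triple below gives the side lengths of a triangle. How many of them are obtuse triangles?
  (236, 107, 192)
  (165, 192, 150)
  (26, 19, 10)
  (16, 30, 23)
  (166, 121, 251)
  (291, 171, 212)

(236,107,192): 107²+192² = 48313 < 55696 = 236² → obtuse
(165,192,150): 150²+165² = 49725 > 36864 = 192² → acute
(26,19,10): 10²+19² = 461 < 676 = 26² → obtuse
(16,30,23): 16²+23² = 785 < 900 = 30² → obtuse
(166,121,251): 121²+166² = 42197 < 63001 = 251² → obtuse
(291,171,212): 171²+212² = 74185 < 84681 = 291² → obtuse
5 of the 6 are obtuse.

5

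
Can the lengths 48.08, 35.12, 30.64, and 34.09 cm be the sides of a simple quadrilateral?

Yes

A quadrilateral exists iff every side is shorter than the sum of the others — equivalently, the longest side is less than the sum of the rest.
Longest side 48.08 < 99.85 (sum of the remaining 3), so yes.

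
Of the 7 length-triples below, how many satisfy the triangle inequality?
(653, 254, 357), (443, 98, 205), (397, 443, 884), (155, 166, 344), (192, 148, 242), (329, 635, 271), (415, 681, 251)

1

(254,357,653): 254+357 ≤ 653 → not valid
(98,205,443): 98+205 ≤ 443 → not valid
(397,443,884): 397+443 ≤ 884 → not valid
(155,166,344): 155+166 ≤ 344 → not valid
(148,192,242): 148+192 > 242 → valid
(271,329,635): 271+329 ≤ 635 → not valid
(251,415,681): 251+415 ≤ 681 → not valid
1 of the 7 triples forms a triangle.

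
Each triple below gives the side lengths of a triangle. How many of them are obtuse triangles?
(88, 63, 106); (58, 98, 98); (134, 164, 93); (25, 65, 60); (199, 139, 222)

1

(88,63,106): 63²+88² = 11713 > 11236 = 106² → acute
(58,98,98): 58²+98² = 12968 > 9604 = 98² → acute
(134,164,93): 93²+134² = 26605 < 26896 = 164² → obtuse
(25,65,60): 25²+60² = 4225 = 65² → right
(199,139,222): 139²+199² = 58922 > 49284 = 222² → acute
1 of the 5 is obtuse.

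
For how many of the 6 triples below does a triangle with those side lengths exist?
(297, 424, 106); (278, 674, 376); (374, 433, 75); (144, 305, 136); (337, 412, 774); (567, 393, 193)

2

(106,297,424): 106+297 ≤ 424 → not valid
(278,376,674): 278+376 ≤ 674 → not valid
(75,374,433): 75+374 > 433 → valid
(136,144,305): 136+144 ≤ 305 → not valid
(337,412,774): 337+412 ≤ 774 → not valid
(193,393,567): 193+393 > 567 → valid
2 of the 6 triples form a triangle.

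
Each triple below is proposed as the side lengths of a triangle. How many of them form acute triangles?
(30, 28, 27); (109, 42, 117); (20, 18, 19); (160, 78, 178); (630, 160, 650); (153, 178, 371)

2

(30,28,27): 27²+28² = 1513 > 900 = 30² → acute
(109,42,117): 42²+109² = 13645 < 13689 = 117² → obtuse
(20,18,19): 18²+19² = 685 > 400 = 20² → acute
(160,78,178): 78²+160² = 31684 = 178² → right
(630,160,650): 160²+630² = 422500 = 650² → right
(153,178,371): 153+178 ≤ 371, not a triangle
2 of the 6 are acute.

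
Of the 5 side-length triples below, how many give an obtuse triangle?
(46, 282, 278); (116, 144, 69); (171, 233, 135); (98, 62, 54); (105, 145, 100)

(46,282,278): 46²+278² = 79400 < 79524 = 282² → obtuse
(116,144,69): 69²+116² = 18217 < 20736 = 144² → obtuse
(171,233,135): 135²+171² = 47466 < 54289 = 233² → obtuse
(98,62,54): 54²+62² = 6760 < 9604 = 98² → obtuse
(105,145,100): 100²+105² = 21025 = 145² → right
4 of the 5 are obtuse.

4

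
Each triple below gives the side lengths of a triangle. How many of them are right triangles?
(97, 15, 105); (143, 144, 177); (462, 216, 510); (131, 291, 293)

1

(97,15,105): 15²+97² = 9634 < 11025 = 105² → obtuse
(143,144,177): 143²+144² = 41185 > 31329 = 177² → acute
(462,216,510): 216²+462² = 260100 = 510² → right
(131,291,293): 131²+291² = 101842 > 85849 = 293² → acute
1 of the 4 is right.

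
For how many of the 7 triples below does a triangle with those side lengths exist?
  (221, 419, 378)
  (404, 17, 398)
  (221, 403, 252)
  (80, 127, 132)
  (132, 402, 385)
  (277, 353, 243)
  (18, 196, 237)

6

(221,378,419): 221+378 > 419 → valid
(17,398,404): 17+398 > 404 → valid
(221,252,403): 221+252 > 403 → valid
(80,127,132): 80+127 > 132 → valid
(132,385,402): 132+385 > 402 → valid
(243,277,353): 243+277 > 353 → valid
(18,196,237): 18+196 ≤ 237 → not valid
6 of the 7 triples form a triangle.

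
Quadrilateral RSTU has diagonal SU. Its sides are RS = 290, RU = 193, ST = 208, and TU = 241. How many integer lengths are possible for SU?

From triangle RSU: 97 < SU < 483.
From triangle TSU: 33 < SU < 449.
Intersection: 97 < SU < 449, so integers 98 through 448: 351 values.

351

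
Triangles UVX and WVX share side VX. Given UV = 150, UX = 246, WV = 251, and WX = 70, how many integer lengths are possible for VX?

From triangle UVX: 96 < VX < 396.
From triangle WVX: 181 < VX < 321.
Intersection: 181 < VX < 321, so integers 182 through 320: 139 values.

139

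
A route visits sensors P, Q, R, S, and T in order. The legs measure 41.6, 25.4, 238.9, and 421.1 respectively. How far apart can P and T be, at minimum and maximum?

The maximum is all hops collinear in one direction: 41.6 + 25.4 + 238.9 + 421.1 = 727.0.
The longest hop is 421.1; the others sum to 305.9. Folding the others back against it leaves at least 421.1 − 305.9 = 115.2.

115.2 ≤ PT ≤ 727.0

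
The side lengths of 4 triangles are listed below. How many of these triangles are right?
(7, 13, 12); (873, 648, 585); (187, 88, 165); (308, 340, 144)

3

(7,13,12): 7²+12² = 193 > 169 = 13² → acute
(873,648,585): 585²+648² = 762129 = 873² → right
(187,88,165): 88²+165² = 34969 = 187² → right
(308,340,144): 144²+308² = 115600 = 340² → right
3 of the 4 are right.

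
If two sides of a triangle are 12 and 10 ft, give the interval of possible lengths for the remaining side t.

2 < t < 22 (ft)

By the triangle inequality, t must be less than 12 + 10 = 22 and greater than |12 − 10| = 2.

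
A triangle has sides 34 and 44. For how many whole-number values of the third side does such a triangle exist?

The third side lies in the open interval (10, 78).
Integers from 11 to 77 inclusive: 77 − 11 + 1 = 67.

67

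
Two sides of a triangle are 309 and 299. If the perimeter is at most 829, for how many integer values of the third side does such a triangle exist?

211

Triangle inequality: 10 < x < 608. Perimeter ≤ 829 gives x ≤ 829 − 309 − 299 = 221.
So 10 < x ≤ 221; integers 11 through 221: 211 values.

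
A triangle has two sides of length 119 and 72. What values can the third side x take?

By the triangle inequality, x must be less than 119 + 72 = 191 and greater than |119 − 72| = 47.

47 < x < 191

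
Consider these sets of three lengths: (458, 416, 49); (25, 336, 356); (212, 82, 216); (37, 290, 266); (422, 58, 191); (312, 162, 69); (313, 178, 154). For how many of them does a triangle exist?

(49,416,458): 49+416 > 458 → valid
(25,336,356): 25+336 > 356 → valid
(82,212,216): 82+212 > 216 → valid
(37,266,290): 37+266 > 290 → valid
(58,191,422): 58+191 ≤ 422 → not valid
(69,162,312): 69+162 ≤ 312 → not valid
(154,178,313): 154+178 > 313 → valid
5 of the 7 triples form a triangle.

5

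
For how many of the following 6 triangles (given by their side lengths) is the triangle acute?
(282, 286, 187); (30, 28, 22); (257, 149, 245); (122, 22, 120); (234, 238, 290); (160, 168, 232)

4

(282,286,187): 187²+282² = 114493 > 81796 = 286² → acute
(30,28,22): 22²+28² = 1268 > 900 = 30² → acute
(257,149,245): 149²+245² = 82226 > 66049 = 257² → acute
(122,22,120): 22²+120² = 14884 = 122² → right
(234,238,290): 234²+238² = 111400 > 84100 = 290² → acute
(160,168,232): 160²+168² = 53824 = 232² → right
4 of the 6 are acute.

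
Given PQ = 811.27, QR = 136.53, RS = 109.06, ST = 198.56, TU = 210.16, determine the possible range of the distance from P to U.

The maximum is all hops collinear in one direction: 811.27 + 136.53 + 109.06 + 198.56 + 210.16 = 1465.58.
The longest hop is 811.27; the others sum to 654.31. Folding the others back against it leaves at least 811.27 − 654.31 = 156.96.

156.96 ≤ PU ≤ 1465.58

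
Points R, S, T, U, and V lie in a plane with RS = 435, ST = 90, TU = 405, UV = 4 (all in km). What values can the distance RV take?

The maximum is all hops collinear in one direction: 435 + 90 + 405 + 4 = 934.
The longest hop is 435; the others sum to 499. Since 435 ≤ 499, the path can fold back on itself completely, so the minimum distance is 0.

0 ≤ RV ≤ 934 km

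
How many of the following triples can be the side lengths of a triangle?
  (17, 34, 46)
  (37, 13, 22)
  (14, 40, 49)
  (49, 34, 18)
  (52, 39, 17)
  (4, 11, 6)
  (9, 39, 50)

(17,34,46): 17+34 > 46 → valid
(13,22,37): 13+22 ≤ 37 → not valid
(14,40,49): 14+40 > 49 → valid
(18,34,49): 18+34 > 49 → valid
(17,39,52): 17+39 > 52 → valid
(4,6,11): 4+6 ≤ 11 → not valid
(9,39,50): 9+39 ≤ 50 → not valid
4 of the 7 triples form a triangle.

4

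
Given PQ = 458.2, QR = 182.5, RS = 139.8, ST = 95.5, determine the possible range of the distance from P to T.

40.4 ≤ PT ≤ 876.0

The maximum is all hops collinear in one direction: 458.2 + 182.5 + 139.8 + 95.5 = 876.0.
The longest hop is 458.2; the others sum to 417.8. Folding the others back against it leaves at least 458.2 − 417.8 = 40.4.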